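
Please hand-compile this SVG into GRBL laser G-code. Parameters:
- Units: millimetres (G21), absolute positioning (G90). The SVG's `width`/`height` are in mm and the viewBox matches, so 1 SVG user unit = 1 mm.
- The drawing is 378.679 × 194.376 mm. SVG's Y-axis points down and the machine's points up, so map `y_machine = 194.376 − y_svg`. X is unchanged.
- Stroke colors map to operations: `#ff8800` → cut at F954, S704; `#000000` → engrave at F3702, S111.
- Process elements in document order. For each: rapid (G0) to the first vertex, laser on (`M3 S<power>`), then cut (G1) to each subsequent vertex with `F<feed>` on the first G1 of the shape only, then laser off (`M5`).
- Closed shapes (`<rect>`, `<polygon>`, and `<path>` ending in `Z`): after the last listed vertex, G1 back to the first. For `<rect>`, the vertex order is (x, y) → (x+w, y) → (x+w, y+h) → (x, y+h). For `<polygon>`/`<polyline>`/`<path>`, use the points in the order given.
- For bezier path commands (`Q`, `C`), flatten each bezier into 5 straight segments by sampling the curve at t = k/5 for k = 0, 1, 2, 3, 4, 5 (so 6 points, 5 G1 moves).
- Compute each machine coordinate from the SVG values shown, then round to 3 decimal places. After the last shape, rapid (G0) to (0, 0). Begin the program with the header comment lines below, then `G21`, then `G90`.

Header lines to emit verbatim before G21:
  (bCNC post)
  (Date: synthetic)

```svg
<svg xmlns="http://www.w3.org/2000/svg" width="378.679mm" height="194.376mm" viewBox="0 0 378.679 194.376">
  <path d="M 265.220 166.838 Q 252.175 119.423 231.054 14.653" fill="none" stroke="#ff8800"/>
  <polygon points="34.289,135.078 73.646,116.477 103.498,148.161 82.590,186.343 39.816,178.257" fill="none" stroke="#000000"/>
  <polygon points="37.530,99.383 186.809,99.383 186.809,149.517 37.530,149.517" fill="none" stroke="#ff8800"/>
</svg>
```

(bCNC post)
(Date: synthetic)
G21
G90
G0 X265.220 Y27.538
M3 S704
G1 X259.679 Y48.798 F954
G1 X253.492 Y74.647
G1 X246.659 Y105.084
G1 X239.179 Y140.109
G1 X231.054 Y179.723
M5
G0 X34.289 Y59.298
M3 S111
G1 X73.646 Y77.899 F3702
G1 X103.498 Y46.215
G1 X82.590 Y8.033
G1 X39.816 Y16.119
G1 X34.289 Y59.298
M5
G0 X37.530 Y94.993
M3 S704
G1 X186.809 Y94.993 F954
G1 X186.809 Y44.859
G1 X37.530 Y44.859
G1 X37.530 Y94.993
M5
G0 X0.000 Y0.000

Since the viewBox matches the mm dimensions, user units are millimetres directly. The only transform is the Y-flip y_m = 194.376 − y_svg.

Shape 1 is a quadratic bezier drawn with `<path>`. Its stroke #ff8800 means cut at S704, F954. After flipping Y the toolpath is (265.220,27.538) → (259.679,48.798) → (253.492,74.647) → (246.659,105.084) → (239.179,140.109) → (231.054,179.723).

Shape 2 is a regular polygon drawn with `<polygon>`. Its stroke #000000 means engrave at S111, F3702. After flipping Y the toolpath is (34.289,59.298) → (73.646,77.899) → (103.498,46.215) → (82.590,8.033) → (39.816,16.119) → (34.289,59.298), returning to the start.

Shape 3 is a rectangle drawn with `<polygon>`. Its stroke #ff8800 means cut at S704, F954. After flipping Y the toolpath is (37.530,94.993) → (186.809,94.993) → (186.809,44.859) → (37.530,44.859) → (37.530,94.993), returning to the start.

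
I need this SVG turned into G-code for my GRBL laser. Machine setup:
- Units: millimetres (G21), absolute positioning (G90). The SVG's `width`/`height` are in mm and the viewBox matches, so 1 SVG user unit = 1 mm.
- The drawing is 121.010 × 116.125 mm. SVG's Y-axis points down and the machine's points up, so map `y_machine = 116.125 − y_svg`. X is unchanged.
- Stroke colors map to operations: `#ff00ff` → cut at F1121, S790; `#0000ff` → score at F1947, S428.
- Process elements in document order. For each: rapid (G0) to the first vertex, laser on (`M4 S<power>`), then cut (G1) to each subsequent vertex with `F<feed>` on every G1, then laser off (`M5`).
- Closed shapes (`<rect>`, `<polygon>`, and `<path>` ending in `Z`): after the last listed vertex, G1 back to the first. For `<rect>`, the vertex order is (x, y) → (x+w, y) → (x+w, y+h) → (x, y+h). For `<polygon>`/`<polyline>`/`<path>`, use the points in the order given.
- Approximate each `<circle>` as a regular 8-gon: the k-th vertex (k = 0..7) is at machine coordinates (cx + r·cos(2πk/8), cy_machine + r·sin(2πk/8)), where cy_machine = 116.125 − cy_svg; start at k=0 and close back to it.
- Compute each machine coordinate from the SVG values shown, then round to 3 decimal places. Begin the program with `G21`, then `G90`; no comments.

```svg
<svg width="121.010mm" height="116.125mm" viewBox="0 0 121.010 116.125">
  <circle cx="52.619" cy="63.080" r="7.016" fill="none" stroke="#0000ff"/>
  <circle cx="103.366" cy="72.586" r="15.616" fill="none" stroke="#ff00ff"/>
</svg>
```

G21
G90
G0 X59.635 Y53.045
M4 S428
G1 X57.580 Y58.006 F1947
G1 X52.619 Y60.061 F1947
G1 X47.658 Y58.006 F1947
G1 X45.603 Y53.045 F1947
G1 X47.658 Y48.084 F1947
G1 X52.619 Y46.029 F1947
G1 X57.580 Y48.084 F1947
G1 X59.635 Y53.045 F1947
M5
G0 X118.982 Y43.539
M4 S790
G1 X114.408 Y54.581 F1121
G1 X103.366 Y59.155 F1121
G1 X92.324 Y54.581 F1121
G1 X87.750 Y43.539 F1121
G1 X92.324 Y32.497 F1121
G1 X103.366 Y27.923 F1121
G1 X114.408 Y32.497 F1121
G1 X118.982 Y43.539 F1121
M5

1 u = 1 mm; y_m = 116.125 − y.

[1] `<circle>` circle, #0000ff→score S428 F1947: (59.635,53.045) → (57.580,58.006) → (52.619,60.061) → (47.658,58.006) → (45.603,53.045) → (47.658,48.084) → (52.619,46.029) → (57.580,48.084) → (59.635,53.045) (closed)

[2] `<circle>` circle, #ff00ff→cut S790 F1121: (118.982,43.539) → (114.408,54.581) → (103.366,59.155) → (92.324,54.581) → (87.750,43.539) → (92.324,32.497) → (103.366,27.923) → (114.408,32.497) → (118.982,43.539) (closed)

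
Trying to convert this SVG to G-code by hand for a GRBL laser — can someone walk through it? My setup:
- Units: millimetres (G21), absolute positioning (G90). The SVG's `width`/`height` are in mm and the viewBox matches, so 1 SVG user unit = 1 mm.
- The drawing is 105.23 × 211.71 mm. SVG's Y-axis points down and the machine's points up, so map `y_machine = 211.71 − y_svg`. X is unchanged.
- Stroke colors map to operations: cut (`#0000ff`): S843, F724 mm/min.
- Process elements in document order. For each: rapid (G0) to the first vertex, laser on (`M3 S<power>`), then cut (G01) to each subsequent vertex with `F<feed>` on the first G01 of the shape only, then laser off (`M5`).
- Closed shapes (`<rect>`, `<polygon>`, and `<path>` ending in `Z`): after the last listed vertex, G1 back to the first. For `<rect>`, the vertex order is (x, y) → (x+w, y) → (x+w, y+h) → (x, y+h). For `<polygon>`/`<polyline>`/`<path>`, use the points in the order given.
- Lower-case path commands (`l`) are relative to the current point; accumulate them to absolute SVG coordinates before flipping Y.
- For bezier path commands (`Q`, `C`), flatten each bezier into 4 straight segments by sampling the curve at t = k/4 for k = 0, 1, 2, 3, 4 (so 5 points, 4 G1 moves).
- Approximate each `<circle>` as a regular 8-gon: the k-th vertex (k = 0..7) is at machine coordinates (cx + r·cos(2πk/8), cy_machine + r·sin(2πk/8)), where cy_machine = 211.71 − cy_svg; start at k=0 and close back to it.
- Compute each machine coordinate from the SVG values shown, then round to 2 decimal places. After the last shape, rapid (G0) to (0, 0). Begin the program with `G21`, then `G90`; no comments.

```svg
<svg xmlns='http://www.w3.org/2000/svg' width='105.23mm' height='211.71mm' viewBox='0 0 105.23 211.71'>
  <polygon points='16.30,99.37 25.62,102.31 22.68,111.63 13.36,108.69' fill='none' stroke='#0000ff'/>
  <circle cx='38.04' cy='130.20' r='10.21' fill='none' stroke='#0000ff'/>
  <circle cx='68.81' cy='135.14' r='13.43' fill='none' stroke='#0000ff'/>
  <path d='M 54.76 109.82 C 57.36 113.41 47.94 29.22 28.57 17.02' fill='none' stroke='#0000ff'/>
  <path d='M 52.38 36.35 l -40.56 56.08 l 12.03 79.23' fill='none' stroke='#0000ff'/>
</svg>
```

Since the viewBox matches the mm dimensions, user units are millimetres directly. The only transform is the Y-flip y_m = 211.71 − y_svg.

Shape 1 is a regular polygon drawn with `<polygon>`. Its stroke #0000ff means cut at S843, F724. After flipping Y the toolpath is (16.30,112.34) → (25.62,109.40) → (22.68,100.08) → (13.36,103.02) → (16.30,112.34), returning to the start.

Shape 2 is a circle drawn with `<circle>`. Its stroke #0000ff means cut at S843, F724. After flipping Y the toolpath is (48.25,81.51) → (45.26,88.73) → (38.04,91.72) → (30.82,88.73) → (27.83,81.51) → (30.82,74.29) → (38.04,71.30) → (45.26,74.29) → (48.25,81.51), returning to the start.

Shape 3 is a circle drawn with `<circle>`. Its stroke #0000ff means cut at S843, F724. After flipping Y the toolpath is (82.24,76.57) → (78.31,86.07) → (68.81,90.00) → (59.31,86.07) → (55.38,76.57) → (59.31,67.07) → (68.81,63.14) → (78.31,67.07) → (82.24,76.57), returning to the start.

Shape 4 is a cubic bezier drawn with `<path>`. Its stroke #0000ff means cut at S843, F724. After flipping Y the toolpath is (54.76,101.89) → (54.49,113.16) → (49.90,142.37) → (41.20,174.54) → (28.57,194.69).

Shape 5 is a open polyline drawn with `<path>`. Its stroke #0000ff means cut at S843, F724. After flipping Y the toolpath is (52.38,175.36) → (11.82,119.28) → (23.85,40.05).

G21
G90
G0 X16.30 Y112.34
M3 S843
G01 X25.62 Y109.40 F724
G01 X22.68 Y100.08
G01 X13.36 Y103.02
G01 X16.30 Y112.34
M5
G0 X48.25 Y81.51
M3 S843
G01 X45.26 Y88.73 F724
G01 X38.04 Y91.72
G01 X30.82 Y88.73
G01 X27.83 Y81.51
G01 X30.82 Y74.29
G01 X38.04 Y71.30
G01 X45.26 Y74.29
G01 X48.25 Y81.51
M5
G0 X82.24 Y76.57
M3 S843
G01 X78.31 Y86.07 F724
G01 X68.81 Y90.00
G01 X59.31 Y86.07
G01 X55.38 Y76.57
G01 X59.31 Y67.07
G01 X68.81 Y63.14
G01 X78.31 Y67.07
G01 X82.24 Y76.57
M5
G0 X54.76 Y101.89
M3 S843
G01 X54.49 Y113.16 F724
G01 X49.90 Y142.37
G01 X41.20 Y174.54
G01 X28.57 Y194.69
M5
G0 X52.38 Y175.36
M3 S843
G01 X11.82 Y119.28 F724
G01 X23.85 Y40.05
M5
G0 X0.00 Y0.00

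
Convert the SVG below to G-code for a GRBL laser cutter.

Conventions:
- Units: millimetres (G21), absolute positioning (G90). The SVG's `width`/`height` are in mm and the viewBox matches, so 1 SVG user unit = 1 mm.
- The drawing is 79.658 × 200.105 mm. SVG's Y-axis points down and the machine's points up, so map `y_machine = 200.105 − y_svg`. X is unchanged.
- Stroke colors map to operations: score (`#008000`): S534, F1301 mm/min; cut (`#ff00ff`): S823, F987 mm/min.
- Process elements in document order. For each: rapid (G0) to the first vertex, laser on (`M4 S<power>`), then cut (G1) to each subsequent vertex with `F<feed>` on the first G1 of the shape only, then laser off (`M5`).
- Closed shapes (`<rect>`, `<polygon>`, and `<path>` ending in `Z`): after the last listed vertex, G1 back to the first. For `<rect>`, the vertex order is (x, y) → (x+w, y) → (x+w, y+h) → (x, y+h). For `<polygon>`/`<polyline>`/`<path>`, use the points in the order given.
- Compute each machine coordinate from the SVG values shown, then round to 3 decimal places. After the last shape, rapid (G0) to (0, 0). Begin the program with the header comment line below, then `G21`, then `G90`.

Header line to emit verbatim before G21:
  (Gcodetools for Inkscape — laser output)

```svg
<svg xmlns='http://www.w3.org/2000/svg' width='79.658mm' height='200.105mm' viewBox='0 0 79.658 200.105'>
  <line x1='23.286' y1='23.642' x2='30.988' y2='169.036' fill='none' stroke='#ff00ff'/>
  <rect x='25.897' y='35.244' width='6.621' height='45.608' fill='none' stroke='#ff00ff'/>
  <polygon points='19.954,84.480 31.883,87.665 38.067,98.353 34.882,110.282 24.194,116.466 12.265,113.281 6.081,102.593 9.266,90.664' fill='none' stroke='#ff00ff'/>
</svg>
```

(Gcodetools for Inkscape — laser output)
G21
G90
G0 X23.286 Y176.463
M4 S823
G1 X30.988 Y31.069 F987
M5
G0 X25.897 Y164.861
M4 S823
G1 X32.518 Y164.861 F987
G1 X32.518 Y119.253
G1 X25.897 Y119.253
G1 X25.897 Y164.861
M5
G0 X19.954 Y115.625
M4 S823
G1 X31.883 Y112.440 F987
G1 X38.067 Y101.752
G1 X34.882 Y89.823
G1 X24.194 Y83.639
G1 X12.265 Y86.824
G1 X6.081 Y97.512
G1 X9.266 Y109.441
G1 X19.954 Y115.625
M5
G0 X0.000 Y0.000

viewBox `0 0 79.658 200.105` with mm width/height → 1 unit = 1 mm. Flip: y_m = 200.105 − y_svg.

**Shape 1** — `<line>` line segment, stroke `#ff00ff` → cut (S823, F987). Machine vertices: (23.286,176.463) → (30.988,31.069). Open path.

**Shape 2** — `<rect>` rectangle, stroke `#ff00ff` → cut (S823, F987). Machine vertices: (25.897,164.861) → (32.518,164.861) → (32.518,119.253) → (25.897,119.253) → (25.897,164.861). Closed: final G1 returns to the first vertex.

**Shape 3** — `<polygon>` regular polygon, stroke `#ff00ff` → cut (S823, F987). Machine vertices: (19.954,115.625) → (31.883,112.440) → (38.067,101.752) → (34.882,89.823) → (24.194,83.639) → (12.265,86.824) → (6.081,97.512) → (9.266,109.441) → (19.954,115.625). Closed: final G1 returns to the first vertex.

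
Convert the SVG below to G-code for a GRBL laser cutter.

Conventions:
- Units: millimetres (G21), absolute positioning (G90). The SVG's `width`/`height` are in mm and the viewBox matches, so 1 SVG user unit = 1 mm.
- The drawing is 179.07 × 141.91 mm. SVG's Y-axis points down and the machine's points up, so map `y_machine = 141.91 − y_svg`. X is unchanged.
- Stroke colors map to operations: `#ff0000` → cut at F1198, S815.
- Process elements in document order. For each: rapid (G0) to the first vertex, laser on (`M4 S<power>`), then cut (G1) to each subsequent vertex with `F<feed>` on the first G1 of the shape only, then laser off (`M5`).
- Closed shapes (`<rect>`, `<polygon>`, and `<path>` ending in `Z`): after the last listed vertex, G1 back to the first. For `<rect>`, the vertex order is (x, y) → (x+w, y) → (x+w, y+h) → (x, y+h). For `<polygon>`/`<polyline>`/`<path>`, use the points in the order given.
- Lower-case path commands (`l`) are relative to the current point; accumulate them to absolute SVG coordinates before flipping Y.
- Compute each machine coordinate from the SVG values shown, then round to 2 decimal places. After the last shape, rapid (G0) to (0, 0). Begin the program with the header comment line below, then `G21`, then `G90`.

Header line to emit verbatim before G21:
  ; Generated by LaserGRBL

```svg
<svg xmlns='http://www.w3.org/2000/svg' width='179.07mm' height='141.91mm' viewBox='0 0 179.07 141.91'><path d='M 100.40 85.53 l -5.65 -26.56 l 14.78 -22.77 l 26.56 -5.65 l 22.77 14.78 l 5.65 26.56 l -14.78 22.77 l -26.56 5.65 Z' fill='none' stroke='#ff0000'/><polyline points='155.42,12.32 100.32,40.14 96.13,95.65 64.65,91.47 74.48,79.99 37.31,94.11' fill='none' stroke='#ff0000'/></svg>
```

; Generated by LaserGRBL
G21
G90
G0 X100.40 Y56.38
M4 S815
G1 X94.75 Y82.94 F1198
G1 X109.53 Y105.71
G1 X136.09 Y111.36
G1 X158.86 Y96.58
G1 X164.51 Y70.02
G1 X149.73 Y47.25
G1 X123.17 Y41.60
G1 X100.40 Y56.38
M5
G0 X155.42 Y129.59
M4 S815
G1 X100.32 Y101.77 F1198
G1 X96.13 Y46.26
G1 X64.65 Y50.44
G1 X74.48 Y61.92
G1 X37.31 Y47.80
M5
G0 X0.00 Y0.00

1 u = 1 mm; y_m = 141.91 − y.

[1] `<path>` regular polygon, #ff0000→cut S815 F1198: (100.40,56.38) → (94.75,82.94) → (109.53,105.71) → (136.09,111.36) → (158.86,96.58) → (164.51,70.02) → (149.73,47.25) → (123.17,41.60) → (100.40,56.38) (closed)

[2] `<polyline>` open polyline, #ff0000→cut S815 F1198: (155.42,129.59) → (100.32,101.77) → (96.13,46.26) → (64.65,50.44) → (74.48,61.92) → (37.31,47.80)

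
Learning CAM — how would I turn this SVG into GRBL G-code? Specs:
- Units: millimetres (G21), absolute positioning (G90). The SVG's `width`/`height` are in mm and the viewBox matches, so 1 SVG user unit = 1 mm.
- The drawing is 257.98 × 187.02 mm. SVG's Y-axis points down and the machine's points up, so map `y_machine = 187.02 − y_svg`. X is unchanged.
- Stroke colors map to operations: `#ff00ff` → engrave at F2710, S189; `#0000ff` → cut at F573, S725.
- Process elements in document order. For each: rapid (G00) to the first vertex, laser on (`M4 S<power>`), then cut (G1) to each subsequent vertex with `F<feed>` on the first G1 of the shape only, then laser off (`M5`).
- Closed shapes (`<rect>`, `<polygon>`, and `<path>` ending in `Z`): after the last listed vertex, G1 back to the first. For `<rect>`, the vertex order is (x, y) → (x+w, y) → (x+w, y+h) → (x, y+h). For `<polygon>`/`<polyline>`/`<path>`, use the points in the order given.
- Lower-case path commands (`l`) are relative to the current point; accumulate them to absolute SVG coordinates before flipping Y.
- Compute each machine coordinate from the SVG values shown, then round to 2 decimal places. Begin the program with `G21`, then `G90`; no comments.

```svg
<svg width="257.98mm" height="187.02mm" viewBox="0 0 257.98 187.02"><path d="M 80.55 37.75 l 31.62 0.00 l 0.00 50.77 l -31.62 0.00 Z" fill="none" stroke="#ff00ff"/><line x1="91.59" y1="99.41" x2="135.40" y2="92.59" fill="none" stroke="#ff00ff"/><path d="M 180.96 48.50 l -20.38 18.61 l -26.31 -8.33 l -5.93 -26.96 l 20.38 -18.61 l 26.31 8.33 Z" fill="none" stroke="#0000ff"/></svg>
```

viewBox `0 0 257.98 187.02` with mm width/height → 1 unit = 1 mm. Flip: y_m = 187.02 − y_svg.

**Shape 1** — `<path>` rectangle, stroke `#ff00ff` → engrave (S189, F2710). Machine vertices: (80.55,149.27) → (112.17,149.27) → (112.17,98.50) → (80.55,98.50) → (80.55,149.27). Closed: final G1 returns to the first vertex.

**Shape 2** — `<line>` line segment, stroke `#ff00ff` → engrave (S189, F2710). Machine vertices: (91.59,87.61) → (135.40,94.43). Open path.

**Shape 3** — `<path>` regular polygon, stroke `#0000ff` → cut (S725, F573). Machine vertices: (180.96,138.52) → (160.58,119.91) → (134.27,128.24) → (128.34,155.20) → (148.72,173.81) → (175.03,165.48) → (180.96,138.52). Closed: final G1 returns to the first vertex.

G21
G90
G00 X80.55 Y149.27
M4 S189
G1 X112.17 Y149.27 F2710
G1 X112.17 Y98.50
G1 X80.55 Y98.50
G1 X80.55 Y149.27
M5
G00 X91.59 Y87.61
M4 S189
G1 X135.40 Y94.43 F2710
M5
G00 X180.96 Y138.52
M4 S725
G1 X160.58 Y119.91 F573
G1 X134.27 Y128.24
G1 X128.34 Y155.20
G1 X148.72 Y173.81
G1 X175.03 Y165.48
G1 X180.96 Y138.52
M5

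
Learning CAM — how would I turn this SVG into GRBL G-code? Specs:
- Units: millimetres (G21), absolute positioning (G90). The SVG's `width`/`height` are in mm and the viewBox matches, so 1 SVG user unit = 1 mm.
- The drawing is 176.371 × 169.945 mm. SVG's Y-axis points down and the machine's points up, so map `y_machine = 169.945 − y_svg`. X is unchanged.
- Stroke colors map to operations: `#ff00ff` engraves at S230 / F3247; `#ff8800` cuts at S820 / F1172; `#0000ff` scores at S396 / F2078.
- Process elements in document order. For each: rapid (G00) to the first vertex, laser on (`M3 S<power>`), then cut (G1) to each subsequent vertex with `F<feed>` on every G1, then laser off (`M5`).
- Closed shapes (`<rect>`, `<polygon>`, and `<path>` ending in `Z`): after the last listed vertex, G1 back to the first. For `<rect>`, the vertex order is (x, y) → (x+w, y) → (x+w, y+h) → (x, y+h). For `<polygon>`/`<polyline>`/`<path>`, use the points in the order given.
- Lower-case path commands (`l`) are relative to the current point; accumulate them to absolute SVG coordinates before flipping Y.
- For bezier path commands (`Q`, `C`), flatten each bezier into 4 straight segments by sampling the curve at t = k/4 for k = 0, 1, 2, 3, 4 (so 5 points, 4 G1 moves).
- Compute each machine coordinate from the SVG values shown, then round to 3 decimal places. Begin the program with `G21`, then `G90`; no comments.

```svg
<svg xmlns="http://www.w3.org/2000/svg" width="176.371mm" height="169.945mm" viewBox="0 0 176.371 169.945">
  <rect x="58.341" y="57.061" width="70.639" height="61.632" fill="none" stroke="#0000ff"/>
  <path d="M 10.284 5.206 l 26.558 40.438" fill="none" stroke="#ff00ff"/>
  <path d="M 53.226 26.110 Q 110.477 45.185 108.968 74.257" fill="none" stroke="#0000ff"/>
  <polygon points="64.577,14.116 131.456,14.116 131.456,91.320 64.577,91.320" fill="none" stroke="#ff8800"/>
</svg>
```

G21
G90
G00 X58.341 Y112.884
M3 S396
G1 X128.980 Y112.884 F2078
G1 X128.980 Y51.252 F2078
G1 X58.341 Y51.252 F2078
G1 X58.341 Y112.884 F2078
M5
G00 X10.284 Y164.739
M3 S230
G1 X36.842 Y124.301 F3247
M5
G00 X53.226 Y143.835
M3 S396
G1 X78.179 Y133.673 F2078
G1 X95.787 Y122.261 F2078
G1 X106.050 Y109.599 F2078
G1 X108.968 Y95.688 F2078
M5
G00 X64.577 Y155.829
M3 S820
G1 X131.456 Y155.829 F1172
G1 X131.456 Y78.625 F1172
G1 X64.577 Y78.625 F1172
G1 X64.577 Y155.829 F1172
M5

Since the viewBox matches the mm dimensions, user units are millimetres directly. The only transform is the Y-flip y_m = 169.945 − y_svg.

Shape 1 is a rectangle drawn with `<rect>`. Its stroke #0000ff means score at S396, F2078. After flipping Y the toolpath is (58.341,112.884) → (128.980,112.884) → (128.980,51.252) → (58.341,51.252) → (58.341,112.884), returning to the start.

Shape 2 is a line segment drawn with `<path>`. Its stroke #ff00ff means engrave at S230, F3247. After flipping Y the toolpath is (10.284,164.739) → (36.842,124.301).

Shape 3 is a quadratic bezier drawn with `<path>`. Its stroke #0000ff means score at S396, F2078. After flipping Y the toolpath is (53.226,143.835) → (78.179,133.673) → (95.787,122.261) → (106.050,109.599) → (108.968,95.688).

Shape 4 is a rectangle drawn with `<polygon>`. Its stroke #ff8800 means cut at S820, F1172. After flipping Y the toolpath is (64.577,155.829) → (131.456,155.829) → (131.456,78.625) → (64.577,78.625) → (64.577,155.829), returning to the start.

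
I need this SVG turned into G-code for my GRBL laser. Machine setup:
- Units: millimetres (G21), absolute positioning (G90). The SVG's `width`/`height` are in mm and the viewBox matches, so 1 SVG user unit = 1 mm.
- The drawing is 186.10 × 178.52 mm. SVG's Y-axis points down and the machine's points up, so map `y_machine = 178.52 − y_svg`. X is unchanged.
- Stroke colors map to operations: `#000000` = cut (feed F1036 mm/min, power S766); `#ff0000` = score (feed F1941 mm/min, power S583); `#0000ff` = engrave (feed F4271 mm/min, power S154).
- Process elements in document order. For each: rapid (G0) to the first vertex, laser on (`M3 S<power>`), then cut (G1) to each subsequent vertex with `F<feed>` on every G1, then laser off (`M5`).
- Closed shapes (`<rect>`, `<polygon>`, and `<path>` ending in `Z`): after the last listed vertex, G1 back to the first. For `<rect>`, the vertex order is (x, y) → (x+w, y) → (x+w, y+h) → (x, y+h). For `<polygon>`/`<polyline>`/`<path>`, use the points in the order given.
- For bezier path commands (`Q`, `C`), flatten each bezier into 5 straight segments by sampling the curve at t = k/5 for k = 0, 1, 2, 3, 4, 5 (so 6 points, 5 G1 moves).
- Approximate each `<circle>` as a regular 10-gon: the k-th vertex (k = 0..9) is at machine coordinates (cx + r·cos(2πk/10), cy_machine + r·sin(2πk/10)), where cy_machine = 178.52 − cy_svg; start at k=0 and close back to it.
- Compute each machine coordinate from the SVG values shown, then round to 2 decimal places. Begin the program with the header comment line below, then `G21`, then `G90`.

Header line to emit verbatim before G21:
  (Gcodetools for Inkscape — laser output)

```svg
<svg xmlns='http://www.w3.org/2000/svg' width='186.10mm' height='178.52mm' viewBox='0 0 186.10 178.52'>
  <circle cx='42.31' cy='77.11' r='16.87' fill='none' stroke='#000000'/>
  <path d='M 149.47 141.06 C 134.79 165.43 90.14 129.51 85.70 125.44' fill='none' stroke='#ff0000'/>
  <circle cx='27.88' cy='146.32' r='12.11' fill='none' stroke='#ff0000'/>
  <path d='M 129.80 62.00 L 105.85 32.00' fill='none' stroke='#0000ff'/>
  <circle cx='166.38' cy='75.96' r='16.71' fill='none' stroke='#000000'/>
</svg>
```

1 u = 1 mm; y_m = 178.52 − y.

[1] `<circle>` circle, #000000→cut S766 F1036: (59.18,101.41) → (55.96,111.33) → (47.52,117.45) → (37.10,117.45) → (28.66,111.33) → (25.44,101.41) → (28.66,91.49) → (37.10,85.37) → (47.52,85.37) → (55.96,91.49) → (59.18,101.41) (closed)

[2] `<path>` cubic bezier, #ff0000→score S583 F1941: (149.47,37.46) → (137.63,29.34) → (121.96,31.26) → (105.84,38.80) → (92.63,47.55) → (85.70,53.08)

[3] `<circle>` circle, #ff0000→score S583 F1941: (39.99,32.20) → (37.68,39.32) → (31.62,43.72) → (24.14,43.72) → (18.08,39.32) → (15.77,32.20) → (18.08,25.08) → (24.14,20.68) → (31.62,20.68) → (37.68,25.08) → (39.99,32.20) (closed)

[4] `<path>` line segment, #0000ff→engrave S154 F4271: (129.80,116.52) → (105.85,146.52)

[5] `<circle>` circle, #000000→cut S766 F1036: (183.09,102.56) → (179.90,112.38) → (171.54,118.45) → (161.22,118.45) → (152.86,112.38) → (149.67,102.56) → (152.86,92.74) → (161.22,86.67) → (171.54,86.67) → (179.90,92.74) → (183.09,102.56) (closed)

(Gcodetools for Inkscape — laser output)
G21
G90
G0 X59.18 Y101.41
M3 S766
G1 X55.96 Y111.33 F1036
G1 X47.52 Y117.45 F1036
G1 X37.10 Y117.45 F1036
G1 X28.66 Y111.33 F1036
G1 X25.44 Y101.41 F1036
G1 X28.66 Y91.49 F1036
G1 X37.10 Y85.37 F1036
G1 X47.52 Y85.37 F1036
G1 X55.96 Y91.49 F1036
G1 X59.18 Y101.41 F1036
M5
G0 X149.47 Y37.46
M3 S583
G1 X137.63 Y29.34 F1941
G1 X121.96 Y31.26 F1941
G1 X105.84 Y38.80 F1941
G1 X92.63 Y47.55 F1941
G1 X85.70 Y53.08 F1941
M5
G0 X39.99 Y32.20
M3 S583
G1 X37.68 Y39.32 F1941
G1 X31.62 Y43.72 F1941
G1 X24.14 Y43.72 F1941
G1 X18.08 Y39.32 F1941
G1 X15.77 Y32.20 F1941
G1 X18.08 Y25.08 F1941
G1 X24.14 Y20.68 F1941
G1 X31.62 Y20.68 F1941
G1 X37.68 Y25.08 F1941
G1 X39.99 Y32.20 F1941
M5
G0 X129.80 Y116.52
M3 S154
G1 X105.85 Y146.52 F4271
M5
G0 X183.09 Y102.56
M3 S766
G1 X179.90 Y112.38 F1036
G1 X171.54 Y118.45 F1036
G1 X161.22 Y118.45 F1036
G1 X152.86 Y112.38 F1036
G1 X149.67 Y102.56 F1036
G1 X152.86 Y92.74 F1036
G1 X161.22 Y86.67 F1036
G1 X171.54 Y86.67 F1036
G1 X179.90 Y92.74 F1036
G1 X183.09 Y102.56 F1036
M5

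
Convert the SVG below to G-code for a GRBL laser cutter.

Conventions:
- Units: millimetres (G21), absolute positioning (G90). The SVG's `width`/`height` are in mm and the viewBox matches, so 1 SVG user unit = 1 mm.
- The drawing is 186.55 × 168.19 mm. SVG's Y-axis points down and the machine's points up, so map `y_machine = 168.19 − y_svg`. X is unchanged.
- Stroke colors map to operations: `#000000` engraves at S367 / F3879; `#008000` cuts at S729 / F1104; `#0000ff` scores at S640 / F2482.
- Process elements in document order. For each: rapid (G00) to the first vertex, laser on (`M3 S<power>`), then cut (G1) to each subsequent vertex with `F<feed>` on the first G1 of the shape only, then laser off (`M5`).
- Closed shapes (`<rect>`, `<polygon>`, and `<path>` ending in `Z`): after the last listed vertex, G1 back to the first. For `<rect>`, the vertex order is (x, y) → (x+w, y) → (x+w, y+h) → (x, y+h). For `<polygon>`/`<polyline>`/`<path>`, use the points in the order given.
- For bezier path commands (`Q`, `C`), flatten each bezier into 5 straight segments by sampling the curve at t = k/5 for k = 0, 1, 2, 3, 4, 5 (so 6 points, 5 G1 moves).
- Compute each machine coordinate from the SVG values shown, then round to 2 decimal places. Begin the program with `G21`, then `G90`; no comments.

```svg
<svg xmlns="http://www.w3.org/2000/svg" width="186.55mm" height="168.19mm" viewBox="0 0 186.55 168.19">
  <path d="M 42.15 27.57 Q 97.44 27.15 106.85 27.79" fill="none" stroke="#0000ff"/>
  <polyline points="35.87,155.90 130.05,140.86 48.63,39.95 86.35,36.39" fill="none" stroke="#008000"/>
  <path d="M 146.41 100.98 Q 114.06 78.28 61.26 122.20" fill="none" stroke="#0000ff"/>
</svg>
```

viewBox `0 0 186.55 168.19` with mm width/height → 1 unit = 1 mm. Flip: y_m = 168.19 − y_svg.

**Shape 1** — `<path>` quadratic bezier, stroke `#0000ff` → score (S640, F2482). Control points (SVG): P0=(42.15,27.57), P1=(97.44,27.15), P2=(106.85,27.79); sampled at t=k/5. Machine vertices: (42.15,140.62) → (62.43,140.75) → (79.04,140.79) → (91.98,140.74) → (101.25,140.61) → (106.85,140.40). Open path.

**Shape 2** — `<polyline>` open polyline, stroke `#008000` → cut (S729, F1104). Machine vertices: (35.87,12.29) → (130.05,27.33) → (48.63,128.24) → (86.35,131.80). Open path.

**Shape 3** — `<path>` quadratic bezier, stroke `#0000ff` → score (S640, F2482). Control points (SVG): P0=(146.41,100.98), P1=(114.06,78.28), P2=(61.26,122.20); sampled at t=k/5. Machine vertices: (146.41,67.21) → (132.65,73.63) → (117.26,74.71) → (100.23,70.47) → (81.56,60.89) → (61.26,45.99). Open path.

G21
G90
G00 X42.15 Y140.62
M3 S640
G1 X62.43 Y140.75 F2482
G1 X79.04 Y140.79
G1 X91.98 Y140.74
G1 X101.25 Y140.61
G1 X106.85 Y140.40
M5
G00 X35.87 Y12.29
M3 S729
G1 X130.05 Y27.33 F1104
G1 X48.63 Y128.24
G1 X86.35 Y131.80
M5
G00 X146.41 Y67.21
M3 S640
G1 X132.65 Y73.63 F2482
G1 X117.26 Y74.71
G1 X100.23 Y70.47
G1 X81.56 Y60.89
G1 X61.26 Y45.99
M5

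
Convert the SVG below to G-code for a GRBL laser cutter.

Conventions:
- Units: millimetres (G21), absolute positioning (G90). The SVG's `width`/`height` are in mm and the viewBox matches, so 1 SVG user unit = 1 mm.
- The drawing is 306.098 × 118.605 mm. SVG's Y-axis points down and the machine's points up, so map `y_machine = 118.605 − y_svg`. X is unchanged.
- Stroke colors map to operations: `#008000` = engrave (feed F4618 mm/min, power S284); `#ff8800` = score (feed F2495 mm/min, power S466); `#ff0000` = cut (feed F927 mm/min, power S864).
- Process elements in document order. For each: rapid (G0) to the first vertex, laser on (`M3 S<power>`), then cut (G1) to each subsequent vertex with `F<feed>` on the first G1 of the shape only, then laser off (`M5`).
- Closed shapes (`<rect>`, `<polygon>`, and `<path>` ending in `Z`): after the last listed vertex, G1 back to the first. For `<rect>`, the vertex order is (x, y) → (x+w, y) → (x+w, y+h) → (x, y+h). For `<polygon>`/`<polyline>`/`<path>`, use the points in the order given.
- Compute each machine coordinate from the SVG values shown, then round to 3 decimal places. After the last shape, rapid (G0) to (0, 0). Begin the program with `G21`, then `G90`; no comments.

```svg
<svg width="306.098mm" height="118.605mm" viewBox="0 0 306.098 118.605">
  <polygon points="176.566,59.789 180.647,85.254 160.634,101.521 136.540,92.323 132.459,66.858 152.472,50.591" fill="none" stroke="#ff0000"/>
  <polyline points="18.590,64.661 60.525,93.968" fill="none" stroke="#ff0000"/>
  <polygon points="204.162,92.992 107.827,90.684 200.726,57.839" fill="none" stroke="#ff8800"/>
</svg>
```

viewBox `0 0 306.098 118.605` with mm width/height → 1 unit = 1 mm. Flip: y_m = 118.605 − y_svg.

**Shape 1** — `<polygon>` regular polygon, stroke `#ff0000` → cut (S864, F927). Machine vertices: (176.566,58.816) → (180.647,33.351) → (160.634,17.084) → (136.540,26.282) → (132.459,51.747) → (152.472,68.014) → (176.566,58.816). Closed: final G1 returns to the first vertex.

**Shape 2** — `<polyline>` line segment, stroke `#ff0000` → cut (S864, F927). Machine vertices: (18.590,53.944) → (60.525,24.637). Open path.

**Shape 3** — `<polygon>` closed polygon, stroke `#ff8800` → score (S466, F2495). Machine vertices: (204.162,25.613) → (107.827,27.921) → (200.726,60.766) → (204.162,25.613). Closed: final G1 returns to the first vertex.

G21
G90
G0 X176.566 Y58.816
M3 S864
G1 X180.647 Y33.351 F927
G1 X160.634 Y17.084
G1 X136.540 Y26.282
G1 X132.459 Y51.747
G1 X152.472 Y68.014
G1 X176.566 Y58.816
M5
G0 X18.590 Y53.944
M3 S864
G1 X60.525 Y24.637 F927
M5
G0 X204.162 Y25.613
M3 S466
G1 X107.827 Y27.921 F2495
G1 X200.726 Y60.766
G1 X204.162 Y25.613
M5
G0 X0.000 Y0.000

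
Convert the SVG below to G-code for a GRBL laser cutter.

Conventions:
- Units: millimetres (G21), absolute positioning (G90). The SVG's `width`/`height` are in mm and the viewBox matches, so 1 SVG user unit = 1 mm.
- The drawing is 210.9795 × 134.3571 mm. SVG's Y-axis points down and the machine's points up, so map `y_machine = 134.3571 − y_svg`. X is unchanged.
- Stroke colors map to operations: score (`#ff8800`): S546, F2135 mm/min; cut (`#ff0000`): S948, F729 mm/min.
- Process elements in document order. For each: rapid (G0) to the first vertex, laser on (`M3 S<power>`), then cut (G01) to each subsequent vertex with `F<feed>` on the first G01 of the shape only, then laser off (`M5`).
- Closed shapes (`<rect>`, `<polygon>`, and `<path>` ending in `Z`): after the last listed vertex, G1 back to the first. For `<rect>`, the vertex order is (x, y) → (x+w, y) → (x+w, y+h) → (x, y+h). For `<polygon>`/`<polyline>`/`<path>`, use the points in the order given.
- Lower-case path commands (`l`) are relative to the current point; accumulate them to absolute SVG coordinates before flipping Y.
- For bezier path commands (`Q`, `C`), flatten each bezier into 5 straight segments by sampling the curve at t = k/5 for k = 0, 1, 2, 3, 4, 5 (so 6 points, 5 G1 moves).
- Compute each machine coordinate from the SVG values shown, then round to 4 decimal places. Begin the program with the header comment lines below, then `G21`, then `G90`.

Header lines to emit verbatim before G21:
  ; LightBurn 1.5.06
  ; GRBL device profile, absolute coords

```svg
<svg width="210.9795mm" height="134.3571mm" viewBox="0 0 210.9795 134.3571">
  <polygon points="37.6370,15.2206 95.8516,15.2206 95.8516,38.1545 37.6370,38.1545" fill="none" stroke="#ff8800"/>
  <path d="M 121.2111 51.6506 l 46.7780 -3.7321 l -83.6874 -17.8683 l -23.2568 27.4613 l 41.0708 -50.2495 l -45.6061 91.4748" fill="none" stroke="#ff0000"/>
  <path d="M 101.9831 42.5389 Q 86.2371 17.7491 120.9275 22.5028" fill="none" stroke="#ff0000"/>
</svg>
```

Since the viewBox matches the mm dimensions, user units are millimetres directly. The only transform is the Y-flip y_m = 134.3571 − y_svg.

Shape 1 is a rectangle drawn with `<polygon>`. Its stroke #ff8800 means score at S546, F2135. After flipping Y the toolpath is (37.6370,119.1365) → (95.8516,119.1365) → (95.8516,96.2026) → (37.6370,96.2026) → (37.6370,119.1365), returning to the start.

Shape 2 is a open polyline drawn with `<path>`. Its stroke #ff0000 means cut at S948, F729. After flipping Y the toolpath is (121.2111,82.7065) → (167.9891,86.4386) → (84.3017,104.3069) → (61.0449,76.8456) → (102.1157,127.0951) → (56.5096,35.6203).

Shape 3 is a quadratic bezier drawn with `<path>`. Its stroke #ff0000 means cut at S948, F729. After flipping Y the toolpath is (101.9831,91.8182) → (97.7022,100.5524) → (97.4561,106.9231) → (101.2450,110.9303) → (109.0688,112.5740) → (120.9275,111.8543).

; LightBurn 1.5.06
; GRBL device profile, absolute coords
G21
G90
G0 X37.6370 Y119.1365
M3 S546
G01 X95.8516 Y119.1365 F2135
G01 X95.8516 Y96.2026
G01 X37.6370 Y96.2026
G01 X37.6370 Y119.1365
M5
G0 X121.2111 Y82.7065
M3 S948
G01 X167.9891 Y86.4386 F729
G01 X84.3017 Y104.3069
G01 X61.0449 Y76.8456
G01 X102.1157 Y127.0951
G01 X56.5096 Y35.6203
M5
G0 X101.9831 Y91.8182
M3 S948
G01 X97.7022 Y100.5524 F729
G01 X97.4561 Y106.9231
G01 X101.2450 Y110.9303
G01 X109.0688 Y112.5740
G01 X120.9275 Y111.8543
M5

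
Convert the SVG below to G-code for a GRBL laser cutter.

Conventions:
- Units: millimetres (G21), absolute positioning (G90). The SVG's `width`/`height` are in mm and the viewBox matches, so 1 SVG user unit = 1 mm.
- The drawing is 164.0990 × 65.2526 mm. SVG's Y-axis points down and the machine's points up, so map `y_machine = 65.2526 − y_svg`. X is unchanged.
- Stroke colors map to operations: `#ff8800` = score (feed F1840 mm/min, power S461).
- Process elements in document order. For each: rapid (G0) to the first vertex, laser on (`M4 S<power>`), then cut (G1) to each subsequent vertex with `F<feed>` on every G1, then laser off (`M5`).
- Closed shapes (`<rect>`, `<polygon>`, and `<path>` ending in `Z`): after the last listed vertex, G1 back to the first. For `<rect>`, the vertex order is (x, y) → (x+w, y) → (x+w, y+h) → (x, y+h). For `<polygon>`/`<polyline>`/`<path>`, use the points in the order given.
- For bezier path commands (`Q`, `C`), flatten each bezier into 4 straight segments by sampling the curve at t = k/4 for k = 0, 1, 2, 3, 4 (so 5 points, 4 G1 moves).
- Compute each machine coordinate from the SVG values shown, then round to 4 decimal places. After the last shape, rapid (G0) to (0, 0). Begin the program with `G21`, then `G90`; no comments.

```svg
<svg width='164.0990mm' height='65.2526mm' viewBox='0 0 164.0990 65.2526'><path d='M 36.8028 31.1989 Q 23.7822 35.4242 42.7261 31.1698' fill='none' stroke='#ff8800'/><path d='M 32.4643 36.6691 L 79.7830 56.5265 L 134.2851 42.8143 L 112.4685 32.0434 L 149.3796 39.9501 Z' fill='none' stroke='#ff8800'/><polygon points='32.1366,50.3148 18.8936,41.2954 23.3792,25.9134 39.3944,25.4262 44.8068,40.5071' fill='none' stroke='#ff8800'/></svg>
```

G21
G90
G0 X36.8028 Y34.0537
M4 S461
G1 X32.2903 Y32.4710 F1840
G1 X31.7733 Y31.9483 F1840
G1 X35.2519 Y32.4856 F1840
G1 X42.7261 Y34.0828 F1840
M5
G0 X32.4643 Y28.5835
M4 S461
G1 X79.7830 Y8.7261 F1840
G1 X134.2851 Y22.4383 F1840
G1 X112.4685 Y33.2092 F1840
G1 X149.3796 Y25.3025 F1840
G1 X32.4643 Y28.5835 F1840
M5
G0 X32.1366 Y14.9378
M4 S461
G1 X18.8936 Y23.9572 F1840
G1 X23.3792 Y39.3392 F1840
G1 X39.3944 Y39.8264 F1840
G1 X44.8068 Y24.7455 F1840
G1 X32.1366 Y14.9378 F1840
M5
G0 X0.0000 Y0.0000

viewBox `0 0 164.0990 65.2526` with mm width/height → 1 unit = 1 mm. Flip: y_m = 65.2526 − y_svg.

**Shape 1** — `<path>` quadratic bezier, stroke `#ff8800` → score (S461, F1840). Control points (SVG): P0=(36.8028,31.1989), P1=(23.7822,35.4242), P2=(42.7261,31.1698); sampled at t=k/4. Machine vertices: (36.8028,34.0537) → (32.2903,32.4710) → (31.7733,31.9483) → (35.2519,32.4856) → (42.7261,34.0828). Open path.

**Shape 2** — `<path>` closed polygon, stroke `#ff8800` → score (S461, F1840). Machine vertices: (32.4643,28.5835) → (79.7830,8.7261) → (134.2851,22.4383) → (112.4685,33.2092) → (149.3796,25.3025) → (32.4643,28.5835). Closed: final G1 returns to the first vertex.

**Shape 3** — `<polygon>` regular polygon, stroke `#ff8800` → score (S461, F1840). Machine vertices: (32.1366,14.9378) → (18.8936,23.9572) → (23.3792,39.3392) → (39.3944,39.8264) → (44.8068,24.7455) → (32.1366,14.9378). Closed: final G1 returns to the first vertex.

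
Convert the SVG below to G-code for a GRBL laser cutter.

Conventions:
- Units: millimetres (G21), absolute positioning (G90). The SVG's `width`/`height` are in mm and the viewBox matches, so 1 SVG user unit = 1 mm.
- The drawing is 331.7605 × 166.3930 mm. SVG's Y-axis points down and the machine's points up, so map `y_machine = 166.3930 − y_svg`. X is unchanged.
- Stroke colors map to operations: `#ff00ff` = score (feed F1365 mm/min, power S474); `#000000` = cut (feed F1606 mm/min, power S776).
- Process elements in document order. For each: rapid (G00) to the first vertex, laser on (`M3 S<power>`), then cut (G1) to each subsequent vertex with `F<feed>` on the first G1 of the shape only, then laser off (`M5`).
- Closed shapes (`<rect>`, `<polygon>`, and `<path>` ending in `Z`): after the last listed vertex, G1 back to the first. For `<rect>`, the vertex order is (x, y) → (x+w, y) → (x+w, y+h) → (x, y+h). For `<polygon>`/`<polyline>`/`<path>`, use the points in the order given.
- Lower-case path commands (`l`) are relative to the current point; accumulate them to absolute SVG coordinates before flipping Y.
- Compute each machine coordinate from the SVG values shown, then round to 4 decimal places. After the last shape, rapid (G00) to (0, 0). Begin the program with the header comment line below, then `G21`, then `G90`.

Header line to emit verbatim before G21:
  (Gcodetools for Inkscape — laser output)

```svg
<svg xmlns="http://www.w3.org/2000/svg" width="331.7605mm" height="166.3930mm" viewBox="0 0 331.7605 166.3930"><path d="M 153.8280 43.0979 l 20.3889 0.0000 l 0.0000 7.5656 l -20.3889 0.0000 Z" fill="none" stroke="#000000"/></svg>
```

(Gcodetools for Inkscape — laser output)
G21
G90
G00 X153.8280 Y123.2951
M3 S776
G1 X174.2169 Y123.2951 F1606
G1 X174.2169 Y115.7295
G1 X153.8280 Y115.7295
G1 X153.8280 Y123.2951
M5
G00 X0.0000 Y0.0000

Since the viewBox matches the mm dimensions, user units are millimetres directly. The only transform is the Y-flip y_m = 166.3930 − y_svg.

Shape 1 is a rectangle drawn with `<path>`. Its stroke #000000 means cut at S776, F1606. After flipping Y the toolpath is (153.8280,123.2951) → (174.2169,123.2951) → (174.2169,115.7295) → (153.8280,115.7295) → (153.8280,123.2951), returning to the start.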